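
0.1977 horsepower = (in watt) 147.4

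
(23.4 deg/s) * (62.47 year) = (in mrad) 8.046e+11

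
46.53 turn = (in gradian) 1.861e+04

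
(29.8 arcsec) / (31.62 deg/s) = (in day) 3.03e-09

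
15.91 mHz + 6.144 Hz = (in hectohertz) 0.0616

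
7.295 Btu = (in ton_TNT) 1.84e-06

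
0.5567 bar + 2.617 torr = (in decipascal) 5.602e+05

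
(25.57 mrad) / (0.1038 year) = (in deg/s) 4.476e-07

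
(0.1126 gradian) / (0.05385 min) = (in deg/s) 0.03136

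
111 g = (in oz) 3.915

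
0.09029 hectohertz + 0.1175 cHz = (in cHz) 903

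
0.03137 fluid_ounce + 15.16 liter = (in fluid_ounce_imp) 533.6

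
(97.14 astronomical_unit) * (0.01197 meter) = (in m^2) 1.739e+11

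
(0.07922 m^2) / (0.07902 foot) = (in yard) 3.597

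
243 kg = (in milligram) 2.43e+08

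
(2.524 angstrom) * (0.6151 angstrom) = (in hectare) 1.553e-24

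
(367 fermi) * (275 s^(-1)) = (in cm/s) 1.009e-08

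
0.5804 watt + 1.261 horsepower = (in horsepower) 1.262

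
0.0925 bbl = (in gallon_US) 3.885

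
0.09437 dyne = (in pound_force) 2.122e-07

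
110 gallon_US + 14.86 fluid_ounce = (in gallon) 110.1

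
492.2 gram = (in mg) 4.922e+05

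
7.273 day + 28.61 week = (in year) 0.5686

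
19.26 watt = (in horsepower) 0.02583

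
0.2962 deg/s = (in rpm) 0.04937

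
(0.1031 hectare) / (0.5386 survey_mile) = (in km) 0.001189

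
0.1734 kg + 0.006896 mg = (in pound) 0.3823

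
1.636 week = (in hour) 274.8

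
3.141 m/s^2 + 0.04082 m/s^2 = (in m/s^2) 3.182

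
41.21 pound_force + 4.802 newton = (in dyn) 1.881e+07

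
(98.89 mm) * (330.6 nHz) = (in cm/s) 3.269e-06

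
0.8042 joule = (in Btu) 0.0007622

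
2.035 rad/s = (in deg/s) 116.6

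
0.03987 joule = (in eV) 2.488e+17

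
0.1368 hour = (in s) 492.5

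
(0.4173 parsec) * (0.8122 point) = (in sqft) 3.971e+13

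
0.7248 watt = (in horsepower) 0.000972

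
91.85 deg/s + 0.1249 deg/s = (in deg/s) 91.97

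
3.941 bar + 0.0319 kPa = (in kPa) 394.1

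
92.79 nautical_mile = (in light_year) 1.816e-11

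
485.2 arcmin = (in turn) 0.02246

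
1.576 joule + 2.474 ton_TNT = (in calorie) 2.474e+09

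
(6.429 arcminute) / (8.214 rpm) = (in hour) 6.039e-07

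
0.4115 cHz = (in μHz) 4115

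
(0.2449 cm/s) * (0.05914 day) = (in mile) 0.007776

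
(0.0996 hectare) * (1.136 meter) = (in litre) 1.131e+06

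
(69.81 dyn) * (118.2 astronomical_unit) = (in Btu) 1.17e+07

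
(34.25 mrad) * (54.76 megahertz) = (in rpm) 1.791e+07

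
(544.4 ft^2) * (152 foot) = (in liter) 2.343e+06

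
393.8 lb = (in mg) 1.786e+08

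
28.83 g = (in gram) 28.83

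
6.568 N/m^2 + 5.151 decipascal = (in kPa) 0.007083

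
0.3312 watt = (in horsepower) 0.0004441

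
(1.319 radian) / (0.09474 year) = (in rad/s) 4.415e-07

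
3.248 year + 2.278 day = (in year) 3.254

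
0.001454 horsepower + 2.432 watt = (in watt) 3.516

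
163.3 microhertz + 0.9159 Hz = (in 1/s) 0.9161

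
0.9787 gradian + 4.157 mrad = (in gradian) 1.243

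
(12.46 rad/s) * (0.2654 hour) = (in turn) 1895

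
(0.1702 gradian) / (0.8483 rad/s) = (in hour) 8.754e-07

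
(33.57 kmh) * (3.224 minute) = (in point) 5.113e+06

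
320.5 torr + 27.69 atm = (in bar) 28.48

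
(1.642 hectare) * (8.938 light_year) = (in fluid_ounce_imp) 4.887e+25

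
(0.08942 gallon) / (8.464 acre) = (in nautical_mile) 5.336e-12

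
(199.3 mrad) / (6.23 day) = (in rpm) 3.536e-06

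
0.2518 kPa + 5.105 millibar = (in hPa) 7.623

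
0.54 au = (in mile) 5.02e+07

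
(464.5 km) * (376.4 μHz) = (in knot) 339.9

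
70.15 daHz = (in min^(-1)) 4.209e+04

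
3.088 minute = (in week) 0.0003063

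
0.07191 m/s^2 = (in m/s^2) 0.07191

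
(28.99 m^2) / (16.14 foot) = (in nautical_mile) 0.003182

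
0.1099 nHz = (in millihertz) 1.099e-07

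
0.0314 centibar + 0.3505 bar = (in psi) 5.088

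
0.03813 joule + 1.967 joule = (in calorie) 0.4792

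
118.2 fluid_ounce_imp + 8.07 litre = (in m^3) 0.01143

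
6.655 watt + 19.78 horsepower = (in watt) 1.476e+04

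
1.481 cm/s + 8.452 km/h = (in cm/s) 236.3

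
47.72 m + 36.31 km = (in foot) 1.193e+05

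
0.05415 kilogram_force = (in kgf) 0.05415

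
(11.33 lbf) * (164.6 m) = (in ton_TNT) 1.983e-06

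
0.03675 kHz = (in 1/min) 2205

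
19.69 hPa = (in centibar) 1.969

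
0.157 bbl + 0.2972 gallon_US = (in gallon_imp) 5.738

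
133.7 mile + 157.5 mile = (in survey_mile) 291.2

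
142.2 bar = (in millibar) 1.422e+05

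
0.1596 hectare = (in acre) 0.3944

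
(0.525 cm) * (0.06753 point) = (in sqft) 1.346e-06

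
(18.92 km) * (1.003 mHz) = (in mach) 0.05573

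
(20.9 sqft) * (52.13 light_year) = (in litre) 9.576e+20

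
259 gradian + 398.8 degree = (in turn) 1.755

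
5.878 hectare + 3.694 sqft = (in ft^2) 6.327e+05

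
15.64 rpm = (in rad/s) 1.638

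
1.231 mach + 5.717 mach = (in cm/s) 2.366e+05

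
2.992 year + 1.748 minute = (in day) 1092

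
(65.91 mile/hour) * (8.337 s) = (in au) 1.642e-09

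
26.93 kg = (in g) 2.693e+04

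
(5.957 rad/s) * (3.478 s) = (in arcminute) 7.122e+04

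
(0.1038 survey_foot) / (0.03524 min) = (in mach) 4.394e-05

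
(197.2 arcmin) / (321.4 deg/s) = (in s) 0.01023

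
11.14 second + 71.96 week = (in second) 4.352e+07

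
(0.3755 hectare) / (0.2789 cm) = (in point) 3.816e+09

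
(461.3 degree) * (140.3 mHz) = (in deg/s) 64.72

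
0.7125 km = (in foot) 2338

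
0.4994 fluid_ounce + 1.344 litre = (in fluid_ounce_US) 45.95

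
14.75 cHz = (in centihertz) 14.75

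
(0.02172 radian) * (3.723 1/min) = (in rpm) 0.01287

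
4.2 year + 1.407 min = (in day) 1533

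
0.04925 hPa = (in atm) 4.861e-05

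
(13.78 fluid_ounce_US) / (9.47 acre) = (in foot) 3.489e-08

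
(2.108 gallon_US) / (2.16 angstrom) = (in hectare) 3694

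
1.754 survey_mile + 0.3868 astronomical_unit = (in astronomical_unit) 0.3868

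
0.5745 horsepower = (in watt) 428.4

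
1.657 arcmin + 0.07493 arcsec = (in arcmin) 1.658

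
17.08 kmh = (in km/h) 17.08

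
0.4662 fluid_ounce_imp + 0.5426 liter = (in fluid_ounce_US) 18.8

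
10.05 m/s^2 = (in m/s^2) 10.05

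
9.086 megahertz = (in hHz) 9.086e+04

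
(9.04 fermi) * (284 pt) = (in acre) 2.238e-19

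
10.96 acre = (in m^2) 4.435e+04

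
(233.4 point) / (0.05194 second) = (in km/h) 5.707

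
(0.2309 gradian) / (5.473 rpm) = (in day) 7.324e-08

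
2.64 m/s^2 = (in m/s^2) 2.64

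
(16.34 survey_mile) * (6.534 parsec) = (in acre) 1.31e+18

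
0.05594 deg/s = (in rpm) 0.009323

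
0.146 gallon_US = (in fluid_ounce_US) 18.69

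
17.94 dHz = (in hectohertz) 0.01794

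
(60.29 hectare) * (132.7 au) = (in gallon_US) 3.162e+21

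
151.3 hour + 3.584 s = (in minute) 9078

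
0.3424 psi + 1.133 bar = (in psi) 16.78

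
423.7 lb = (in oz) 6779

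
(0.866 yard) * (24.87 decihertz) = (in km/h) 7.09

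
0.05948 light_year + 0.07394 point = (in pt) 1.595e+18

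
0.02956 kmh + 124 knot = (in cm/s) 6380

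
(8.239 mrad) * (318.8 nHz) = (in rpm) 2.508e-08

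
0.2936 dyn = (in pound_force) 6.6e-07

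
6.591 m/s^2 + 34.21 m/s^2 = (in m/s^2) 40.8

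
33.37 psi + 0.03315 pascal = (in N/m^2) 2.301e+05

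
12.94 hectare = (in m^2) 1.294e+05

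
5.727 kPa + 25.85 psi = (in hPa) 1840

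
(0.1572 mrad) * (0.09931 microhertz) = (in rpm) 1.491e-10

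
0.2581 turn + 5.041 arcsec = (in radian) 1.622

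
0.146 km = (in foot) 479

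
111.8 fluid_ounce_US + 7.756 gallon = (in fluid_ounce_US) 1105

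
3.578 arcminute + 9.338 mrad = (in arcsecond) 2141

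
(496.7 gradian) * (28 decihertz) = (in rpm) 208.6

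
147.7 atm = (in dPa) 1.497e+08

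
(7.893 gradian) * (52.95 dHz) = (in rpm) 6.269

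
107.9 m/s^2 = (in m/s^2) 107.9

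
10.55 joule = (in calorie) 2.522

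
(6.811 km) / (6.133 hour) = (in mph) 0.6901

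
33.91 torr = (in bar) 0.04521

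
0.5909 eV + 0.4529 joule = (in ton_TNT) 1.082e-10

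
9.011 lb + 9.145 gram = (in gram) 4096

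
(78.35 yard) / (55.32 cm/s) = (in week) 0.0002141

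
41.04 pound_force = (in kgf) 18.62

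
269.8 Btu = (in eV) 1.777e+24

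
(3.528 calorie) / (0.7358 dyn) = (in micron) 2.006e+12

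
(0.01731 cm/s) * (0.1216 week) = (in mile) 0.00791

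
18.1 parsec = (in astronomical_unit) 3.733e+06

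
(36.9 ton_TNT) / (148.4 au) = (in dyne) 695.4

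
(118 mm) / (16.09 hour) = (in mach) 5.983e-09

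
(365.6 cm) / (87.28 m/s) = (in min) 0.0006981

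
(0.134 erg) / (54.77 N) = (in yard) 2.676e-10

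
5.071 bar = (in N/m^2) 5.071e+05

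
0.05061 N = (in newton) 0.05061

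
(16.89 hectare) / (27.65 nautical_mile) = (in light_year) 3.486e-16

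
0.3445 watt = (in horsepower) 0.000462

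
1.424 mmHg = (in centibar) 0.1899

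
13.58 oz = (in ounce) 13.58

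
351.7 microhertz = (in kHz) 3.517e-07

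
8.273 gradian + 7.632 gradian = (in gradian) 15.91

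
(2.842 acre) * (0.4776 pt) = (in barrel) 12.19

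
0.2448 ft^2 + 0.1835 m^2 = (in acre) 5.096e-05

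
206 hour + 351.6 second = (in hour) 206.1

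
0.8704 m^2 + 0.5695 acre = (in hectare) 0.2306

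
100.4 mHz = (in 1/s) 0.1004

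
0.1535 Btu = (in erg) 1.62e+09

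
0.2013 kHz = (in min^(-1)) 1.208e+04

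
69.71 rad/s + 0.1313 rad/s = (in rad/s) 69.84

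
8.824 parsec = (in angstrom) 2.723e+27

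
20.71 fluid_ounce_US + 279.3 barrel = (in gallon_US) 1.173e+04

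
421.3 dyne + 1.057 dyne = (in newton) 0.004224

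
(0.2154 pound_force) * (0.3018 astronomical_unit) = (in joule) 4.326e+10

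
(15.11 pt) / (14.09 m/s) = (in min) 6.305e-06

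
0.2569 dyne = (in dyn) 0.2569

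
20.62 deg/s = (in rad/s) 0.3599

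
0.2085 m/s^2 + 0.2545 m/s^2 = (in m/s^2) 0.463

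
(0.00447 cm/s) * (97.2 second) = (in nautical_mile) 2.346e-06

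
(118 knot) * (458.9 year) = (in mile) 5.459e+08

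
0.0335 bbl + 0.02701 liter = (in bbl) 0.03367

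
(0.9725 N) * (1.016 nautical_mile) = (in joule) 1830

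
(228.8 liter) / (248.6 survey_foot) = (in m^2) 0.00302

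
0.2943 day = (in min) 423.8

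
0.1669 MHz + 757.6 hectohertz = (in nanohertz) 2.427e+14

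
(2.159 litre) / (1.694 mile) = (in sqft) 8.524e-06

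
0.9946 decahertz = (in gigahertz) 9.946e-09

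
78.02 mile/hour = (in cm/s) 3488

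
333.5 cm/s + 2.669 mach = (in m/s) 912.1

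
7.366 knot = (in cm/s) 378.9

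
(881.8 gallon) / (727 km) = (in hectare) 4.591e-10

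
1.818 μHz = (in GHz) 1.818e-15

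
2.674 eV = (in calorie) 1.024e-19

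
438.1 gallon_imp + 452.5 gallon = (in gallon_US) 978.6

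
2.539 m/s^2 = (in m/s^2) 2.539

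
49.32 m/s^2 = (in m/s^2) 49.32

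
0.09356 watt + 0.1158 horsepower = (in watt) 86.45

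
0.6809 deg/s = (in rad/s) 0.01188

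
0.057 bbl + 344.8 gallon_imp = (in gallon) 416.5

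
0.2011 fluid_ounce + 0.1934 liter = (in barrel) 0.001254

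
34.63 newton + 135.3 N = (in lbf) 38.2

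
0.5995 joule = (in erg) 5.995e+06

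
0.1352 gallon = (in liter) 0.5118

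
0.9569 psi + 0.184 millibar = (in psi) 0.9596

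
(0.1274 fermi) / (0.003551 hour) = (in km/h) 3.588e-17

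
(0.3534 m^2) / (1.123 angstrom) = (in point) 8.92e+12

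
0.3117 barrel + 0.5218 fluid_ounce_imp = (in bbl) 0.3118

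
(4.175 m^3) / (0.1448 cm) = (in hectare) 0.2883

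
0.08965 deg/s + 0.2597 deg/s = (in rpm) 0.05822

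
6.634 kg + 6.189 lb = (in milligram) 9.441e+06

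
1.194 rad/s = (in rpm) 11.4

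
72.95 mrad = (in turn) 0.01161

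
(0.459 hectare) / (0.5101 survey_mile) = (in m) 5.591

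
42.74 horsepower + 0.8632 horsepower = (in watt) 3.251e+04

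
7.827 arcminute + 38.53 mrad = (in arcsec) 8417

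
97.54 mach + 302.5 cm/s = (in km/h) 1.196e+05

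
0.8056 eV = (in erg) 1.291e-12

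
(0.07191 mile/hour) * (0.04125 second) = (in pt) 3.759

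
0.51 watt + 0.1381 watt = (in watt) 0.6481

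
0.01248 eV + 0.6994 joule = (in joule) 0.6994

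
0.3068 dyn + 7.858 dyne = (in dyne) 8.165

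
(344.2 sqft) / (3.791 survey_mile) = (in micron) 5241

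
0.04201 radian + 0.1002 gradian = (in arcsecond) 8990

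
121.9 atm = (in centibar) 1.235e+04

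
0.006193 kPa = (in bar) 6.193e-05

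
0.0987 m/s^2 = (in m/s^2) 0.0987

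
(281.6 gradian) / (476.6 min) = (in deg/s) 0.008863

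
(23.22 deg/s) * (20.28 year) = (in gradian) 1.65e+10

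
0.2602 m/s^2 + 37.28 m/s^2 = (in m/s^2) 37.54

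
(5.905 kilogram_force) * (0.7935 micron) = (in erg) 459.5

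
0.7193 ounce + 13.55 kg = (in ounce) 478.7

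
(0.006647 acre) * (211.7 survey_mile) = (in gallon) 2.421e+09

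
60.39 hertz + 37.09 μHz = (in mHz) 6.039e+04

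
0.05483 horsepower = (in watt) 40.89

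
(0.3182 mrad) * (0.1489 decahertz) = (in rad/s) 0.0004738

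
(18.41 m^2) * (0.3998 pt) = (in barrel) 0.01633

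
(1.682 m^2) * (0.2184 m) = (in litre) 367.3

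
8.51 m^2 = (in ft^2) 91.6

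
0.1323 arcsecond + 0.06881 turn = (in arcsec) 8.918e+04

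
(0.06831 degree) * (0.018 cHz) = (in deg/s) 1.23e-05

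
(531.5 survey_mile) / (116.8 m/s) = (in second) 7323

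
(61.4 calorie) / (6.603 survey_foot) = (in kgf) 13.02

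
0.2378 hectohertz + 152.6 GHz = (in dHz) 1.526e+12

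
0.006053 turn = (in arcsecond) 7845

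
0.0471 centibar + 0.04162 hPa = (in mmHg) 0.3845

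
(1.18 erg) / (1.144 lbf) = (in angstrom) 231.9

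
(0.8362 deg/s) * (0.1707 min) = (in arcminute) 513.9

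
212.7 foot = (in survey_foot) 212.7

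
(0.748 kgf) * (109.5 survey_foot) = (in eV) 1.528e+21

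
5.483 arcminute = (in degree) 0.09138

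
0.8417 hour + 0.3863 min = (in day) 0.03534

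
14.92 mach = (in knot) 9875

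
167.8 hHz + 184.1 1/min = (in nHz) 1.678e+13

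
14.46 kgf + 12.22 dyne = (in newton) 141.8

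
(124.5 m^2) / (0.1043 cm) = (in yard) 1.305e+05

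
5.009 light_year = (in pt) 1.343e+20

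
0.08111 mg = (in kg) 8.111e-08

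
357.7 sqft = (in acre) 0.008212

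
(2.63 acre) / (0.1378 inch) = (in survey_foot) 9.976e+06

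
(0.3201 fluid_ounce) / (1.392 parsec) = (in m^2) 2.204e-22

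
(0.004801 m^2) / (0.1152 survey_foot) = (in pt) 387.6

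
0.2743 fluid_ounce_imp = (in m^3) 7.794e-06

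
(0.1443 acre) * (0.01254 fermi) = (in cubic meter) 7.323e-15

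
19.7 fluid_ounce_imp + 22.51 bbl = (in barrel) 22.51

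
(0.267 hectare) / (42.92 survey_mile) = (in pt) 109.6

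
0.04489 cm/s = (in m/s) 0.0004489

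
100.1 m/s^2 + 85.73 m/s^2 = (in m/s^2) 185.8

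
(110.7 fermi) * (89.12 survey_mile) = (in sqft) 1.709e-07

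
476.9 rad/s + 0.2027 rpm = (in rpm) 4554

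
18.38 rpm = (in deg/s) 110.3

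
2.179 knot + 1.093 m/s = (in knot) 4.304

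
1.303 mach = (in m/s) 443.7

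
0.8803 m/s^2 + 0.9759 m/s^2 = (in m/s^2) 1.856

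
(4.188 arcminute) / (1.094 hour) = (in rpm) 2.954e-06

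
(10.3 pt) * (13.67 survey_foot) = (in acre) 3.741e-06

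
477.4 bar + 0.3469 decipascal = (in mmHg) 3.581e+05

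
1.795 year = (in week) 93.6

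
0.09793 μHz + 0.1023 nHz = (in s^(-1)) 9.803e-08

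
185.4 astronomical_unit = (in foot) 9.1e+13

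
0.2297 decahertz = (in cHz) 229.7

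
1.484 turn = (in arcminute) 3.205e+04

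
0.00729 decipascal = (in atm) 7.195e-09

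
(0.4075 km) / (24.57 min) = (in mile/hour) 0.6183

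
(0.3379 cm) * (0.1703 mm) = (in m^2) 5.754e-07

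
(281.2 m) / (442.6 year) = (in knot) 3.916e-08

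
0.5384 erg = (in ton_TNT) 1.287e-17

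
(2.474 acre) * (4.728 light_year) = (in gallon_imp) 9.851e+22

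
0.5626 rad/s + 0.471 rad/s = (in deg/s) 59.22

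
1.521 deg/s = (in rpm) 0.2535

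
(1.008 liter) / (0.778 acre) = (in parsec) 1.038e-23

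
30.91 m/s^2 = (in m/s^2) 30.91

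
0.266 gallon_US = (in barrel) 0.006333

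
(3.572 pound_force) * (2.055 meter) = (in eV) 2.038e+20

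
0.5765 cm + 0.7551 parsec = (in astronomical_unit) 1.558e+05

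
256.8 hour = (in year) 0.02932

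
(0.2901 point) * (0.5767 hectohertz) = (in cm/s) 0.5902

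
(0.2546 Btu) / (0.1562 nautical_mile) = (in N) 0.9286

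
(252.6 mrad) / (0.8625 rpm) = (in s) 2.797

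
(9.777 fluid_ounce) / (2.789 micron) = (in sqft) 1116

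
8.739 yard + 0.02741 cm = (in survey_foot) 26.22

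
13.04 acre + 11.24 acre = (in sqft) 1.058e+06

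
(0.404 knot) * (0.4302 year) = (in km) 2820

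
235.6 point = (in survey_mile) 5.164e-05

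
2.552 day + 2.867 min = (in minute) 3678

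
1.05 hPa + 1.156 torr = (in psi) 0.03758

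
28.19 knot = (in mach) 0.04259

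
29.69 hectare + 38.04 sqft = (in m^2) 2.969e+05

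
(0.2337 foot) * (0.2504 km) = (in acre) 0.004407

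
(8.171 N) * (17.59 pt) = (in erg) 5.07e+05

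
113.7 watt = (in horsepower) 0.1525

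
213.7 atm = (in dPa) 2.165e+08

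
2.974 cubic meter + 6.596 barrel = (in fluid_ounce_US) 1.36e+05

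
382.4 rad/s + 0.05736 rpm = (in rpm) 3652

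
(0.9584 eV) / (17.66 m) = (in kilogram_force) 8.866e-22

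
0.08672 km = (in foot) 284.5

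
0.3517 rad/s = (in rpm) 3.358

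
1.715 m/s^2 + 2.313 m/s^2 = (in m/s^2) 4.028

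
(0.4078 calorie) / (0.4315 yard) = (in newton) 4.324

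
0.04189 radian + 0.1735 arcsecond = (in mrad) 41.89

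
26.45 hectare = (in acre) 65.36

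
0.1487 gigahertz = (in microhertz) 1.487e+14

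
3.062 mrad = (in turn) 0.0004873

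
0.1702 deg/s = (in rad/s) 0.002971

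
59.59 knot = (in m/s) 30.66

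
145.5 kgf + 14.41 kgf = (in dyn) 1.568e+08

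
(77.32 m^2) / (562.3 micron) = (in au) 9.192e-07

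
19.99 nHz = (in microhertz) 0.01999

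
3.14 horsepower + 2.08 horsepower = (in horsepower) 5.22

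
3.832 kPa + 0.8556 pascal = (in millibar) 38.33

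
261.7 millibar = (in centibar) 26.17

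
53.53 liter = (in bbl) 0.3367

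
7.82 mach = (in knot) 5176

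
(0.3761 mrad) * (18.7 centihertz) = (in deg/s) 0.00403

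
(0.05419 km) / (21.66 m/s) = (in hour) 0.000695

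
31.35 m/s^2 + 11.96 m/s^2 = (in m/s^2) 43.31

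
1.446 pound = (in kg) 0.6559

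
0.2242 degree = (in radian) 0.003913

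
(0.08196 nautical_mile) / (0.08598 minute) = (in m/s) 29.42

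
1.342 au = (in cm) 2.008e+13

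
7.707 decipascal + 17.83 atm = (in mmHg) 1.355e+04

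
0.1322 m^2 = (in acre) 3.267e-05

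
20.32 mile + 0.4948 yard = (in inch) 1.287e+06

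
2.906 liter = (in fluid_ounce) 98.26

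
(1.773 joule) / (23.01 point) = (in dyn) 2.184e+07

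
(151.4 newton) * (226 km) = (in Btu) 3.243e+04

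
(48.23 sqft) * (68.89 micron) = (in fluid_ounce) 10.44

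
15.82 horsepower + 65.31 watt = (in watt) 1.186e+04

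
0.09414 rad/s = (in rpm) 0.899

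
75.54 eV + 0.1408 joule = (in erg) 1.408e+06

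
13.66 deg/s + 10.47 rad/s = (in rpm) 102.3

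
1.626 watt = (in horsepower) 0.002181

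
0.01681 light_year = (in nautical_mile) 8.587e+10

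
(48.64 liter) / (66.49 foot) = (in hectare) 2.4e-07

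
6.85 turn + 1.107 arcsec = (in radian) 43.04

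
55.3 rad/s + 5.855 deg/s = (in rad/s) 55.4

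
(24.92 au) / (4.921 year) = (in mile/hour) 5.374e+04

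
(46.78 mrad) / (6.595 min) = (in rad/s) 0.0001182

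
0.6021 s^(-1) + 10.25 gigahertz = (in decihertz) 1.025e+11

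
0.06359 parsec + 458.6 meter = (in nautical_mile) 1.059e+12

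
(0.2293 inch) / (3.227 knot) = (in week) 5.801e-09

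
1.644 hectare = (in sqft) 1.77e+05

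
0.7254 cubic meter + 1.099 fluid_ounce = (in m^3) 0.7254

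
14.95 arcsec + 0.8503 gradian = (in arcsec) 2770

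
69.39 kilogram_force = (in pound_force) 153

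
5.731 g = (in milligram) 5731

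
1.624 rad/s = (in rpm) 15.51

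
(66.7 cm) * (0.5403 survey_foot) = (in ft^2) 1.182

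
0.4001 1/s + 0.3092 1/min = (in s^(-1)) 0.4053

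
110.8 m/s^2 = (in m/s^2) 110.8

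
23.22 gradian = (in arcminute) 1254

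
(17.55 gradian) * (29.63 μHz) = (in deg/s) 0.000468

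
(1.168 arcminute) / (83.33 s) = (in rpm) 3.893e-05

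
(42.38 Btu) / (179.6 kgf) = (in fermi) 2.539e+16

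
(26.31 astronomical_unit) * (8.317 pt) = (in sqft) 1.243e+11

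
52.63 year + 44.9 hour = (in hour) 4.611e+05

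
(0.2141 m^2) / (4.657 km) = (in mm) 0.04597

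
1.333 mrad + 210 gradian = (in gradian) 210.1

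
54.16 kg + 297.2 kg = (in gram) 3.514e+05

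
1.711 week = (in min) 1.725e+04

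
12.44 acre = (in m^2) 5.034e+04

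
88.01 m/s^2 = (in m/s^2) 88.01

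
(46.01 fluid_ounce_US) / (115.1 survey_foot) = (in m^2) 3.879e-05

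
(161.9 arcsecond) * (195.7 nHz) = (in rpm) 1.467e-09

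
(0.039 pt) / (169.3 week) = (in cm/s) 1.344e-11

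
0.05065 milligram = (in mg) 0.05065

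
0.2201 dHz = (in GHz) 2.201e-11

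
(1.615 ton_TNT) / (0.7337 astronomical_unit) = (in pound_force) 0.01384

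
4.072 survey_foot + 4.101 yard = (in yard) 5.458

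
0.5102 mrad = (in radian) 0.0005102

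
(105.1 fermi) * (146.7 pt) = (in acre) 1.344e-18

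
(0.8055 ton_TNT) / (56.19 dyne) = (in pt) 1.7e+16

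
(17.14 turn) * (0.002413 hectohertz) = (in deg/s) 1489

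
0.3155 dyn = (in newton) 3.155e-06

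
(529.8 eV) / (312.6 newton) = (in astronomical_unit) 1.815e-30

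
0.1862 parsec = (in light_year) 0.6073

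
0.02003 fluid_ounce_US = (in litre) 0.0005924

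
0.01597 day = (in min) 23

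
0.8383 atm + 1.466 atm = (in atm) 2.304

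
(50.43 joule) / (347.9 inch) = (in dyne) 5.707e+05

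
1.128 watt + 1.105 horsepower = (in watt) 825.1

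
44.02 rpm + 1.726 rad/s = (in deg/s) 363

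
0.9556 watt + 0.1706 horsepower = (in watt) 128.2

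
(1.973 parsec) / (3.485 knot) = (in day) 3.93e+11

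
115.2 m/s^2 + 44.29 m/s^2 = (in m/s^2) 159.5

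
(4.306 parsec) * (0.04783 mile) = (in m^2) 1.023e+19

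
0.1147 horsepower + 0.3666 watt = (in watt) 85.9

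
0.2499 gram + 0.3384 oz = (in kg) 0.009843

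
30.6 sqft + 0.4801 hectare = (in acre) 1.187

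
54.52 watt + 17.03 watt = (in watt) 71.55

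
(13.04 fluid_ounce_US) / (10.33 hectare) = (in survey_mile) 2.32e-12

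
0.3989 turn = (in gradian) 159.6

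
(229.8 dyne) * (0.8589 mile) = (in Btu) 0.003011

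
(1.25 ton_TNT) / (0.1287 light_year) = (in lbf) 9.656e-07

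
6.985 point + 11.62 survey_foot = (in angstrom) 3.544e+10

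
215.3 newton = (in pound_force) 48.4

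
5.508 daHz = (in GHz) 5.508e-08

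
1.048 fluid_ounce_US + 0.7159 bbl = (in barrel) 0.7161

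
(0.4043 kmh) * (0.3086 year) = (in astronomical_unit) 7.306e-06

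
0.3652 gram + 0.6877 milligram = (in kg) 0.0003659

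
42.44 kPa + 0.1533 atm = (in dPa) 5.797e+05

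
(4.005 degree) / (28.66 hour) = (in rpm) 6.47e-06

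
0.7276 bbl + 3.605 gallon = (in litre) 129.3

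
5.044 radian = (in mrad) 5044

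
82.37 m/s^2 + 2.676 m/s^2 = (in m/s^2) 85.05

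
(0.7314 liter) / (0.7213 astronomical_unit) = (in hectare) 6.778e-19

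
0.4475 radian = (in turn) 0.07122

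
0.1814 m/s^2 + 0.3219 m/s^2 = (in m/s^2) 0.5033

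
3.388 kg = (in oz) 119.5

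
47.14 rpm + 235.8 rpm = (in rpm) 282.9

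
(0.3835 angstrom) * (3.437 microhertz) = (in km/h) 4.745e-16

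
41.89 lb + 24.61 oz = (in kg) 19.7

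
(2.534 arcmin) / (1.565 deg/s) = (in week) 4.462e-08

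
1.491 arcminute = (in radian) 0.0004337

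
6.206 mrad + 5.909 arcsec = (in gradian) 0.3969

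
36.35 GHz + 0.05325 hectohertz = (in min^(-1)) 2.181e+12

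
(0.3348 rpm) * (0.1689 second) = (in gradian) 0.377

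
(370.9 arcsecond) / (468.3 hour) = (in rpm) 1.019e-08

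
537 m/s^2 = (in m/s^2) 537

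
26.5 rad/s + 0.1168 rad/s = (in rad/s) 26.62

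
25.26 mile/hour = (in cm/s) 1129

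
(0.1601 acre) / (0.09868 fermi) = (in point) 1.861e+22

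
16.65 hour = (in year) 0.001901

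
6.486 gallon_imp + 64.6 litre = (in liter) 94.09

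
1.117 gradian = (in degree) 1.005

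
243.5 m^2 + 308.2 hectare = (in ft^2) 3.318e+07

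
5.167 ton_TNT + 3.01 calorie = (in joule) 2.162e+10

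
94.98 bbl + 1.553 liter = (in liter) 1.51e+04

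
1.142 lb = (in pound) 1.142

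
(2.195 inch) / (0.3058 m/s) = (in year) 5.781e-09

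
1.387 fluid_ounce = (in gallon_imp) 0.009023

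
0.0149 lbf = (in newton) 0.06628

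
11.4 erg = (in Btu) 1.081e-09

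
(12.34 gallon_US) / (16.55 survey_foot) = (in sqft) 0.09967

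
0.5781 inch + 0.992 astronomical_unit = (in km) 1.484e+08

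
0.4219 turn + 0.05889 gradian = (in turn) 0.422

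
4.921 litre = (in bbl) 0.03095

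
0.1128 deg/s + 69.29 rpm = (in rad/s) 7.258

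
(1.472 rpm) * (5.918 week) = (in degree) 3.161e+07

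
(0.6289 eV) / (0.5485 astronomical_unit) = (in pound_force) 2.761e-31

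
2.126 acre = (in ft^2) 9.261e+04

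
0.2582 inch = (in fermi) 6.558e+12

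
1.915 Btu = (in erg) 2.02e+10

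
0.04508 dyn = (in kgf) 4.597e-08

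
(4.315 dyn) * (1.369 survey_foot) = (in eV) 1.124e+14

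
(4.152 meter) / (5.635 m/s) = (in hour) 0.0002047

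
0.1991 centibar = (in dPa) 1991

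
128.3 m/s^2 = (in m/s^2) 128.3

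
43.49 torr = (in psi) 0.841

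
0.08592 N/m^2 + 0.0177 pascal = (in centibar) 0.0001036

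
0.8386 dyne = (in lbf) 1.885e-06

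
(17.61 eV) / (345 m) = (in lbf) 1.839e-21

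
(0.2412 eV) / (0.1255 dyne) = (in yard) 3.368e-14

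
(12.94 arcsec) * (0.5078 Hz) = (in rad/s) 3.186e-05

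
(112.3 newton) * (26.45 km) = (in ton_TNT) 0.0007099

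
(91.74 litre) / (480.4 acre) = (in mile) 2.932e-11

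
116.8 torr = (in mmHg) 116.8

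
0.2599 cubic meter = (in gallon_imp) 57.17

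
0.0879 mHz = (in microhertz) 87.9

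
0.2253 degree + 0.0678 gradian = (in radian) 0.004997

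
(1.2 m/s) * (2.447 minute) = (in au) 1.178e-09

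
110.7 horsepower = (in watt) 8.255e+04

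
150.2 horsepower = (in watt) 1.12e+05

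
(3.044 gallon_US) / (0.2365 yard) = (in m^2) 0.05328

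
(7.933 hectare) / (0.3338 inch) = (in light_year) 9.89e-10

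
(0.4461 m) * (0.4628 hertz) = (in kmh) 0.7432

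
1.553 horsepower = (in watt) 1158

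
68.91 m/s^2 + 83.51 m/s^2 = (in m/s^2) 152.4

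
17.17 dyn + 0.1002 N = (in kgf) 0.01024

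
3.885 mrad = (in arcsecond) 801.3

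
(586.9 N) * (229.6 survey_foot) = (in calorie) 9817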